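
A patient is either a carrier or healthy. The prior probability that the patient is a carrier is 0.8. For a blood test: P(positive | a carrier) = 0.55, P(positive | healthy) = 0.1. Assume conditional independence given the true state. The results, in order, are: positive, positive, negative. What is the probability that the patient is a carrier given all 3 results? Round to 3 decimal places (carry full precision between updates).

0.984

After 'positive': P(carrier) = 0.55·0.8000 / (0.55·0.8000 + 0.1·0.2000) ≈ 0.9565
After 'positive': P(carrier) = 0.55·0.9565 / (0.55·0.9565 + 0.1·0.0435) ≈ 0.9918
After 'negative': P(carrier) = 0.45·0.9918 / (0.45·0.9918 + 0.9·0.0082) ≈ 0.9837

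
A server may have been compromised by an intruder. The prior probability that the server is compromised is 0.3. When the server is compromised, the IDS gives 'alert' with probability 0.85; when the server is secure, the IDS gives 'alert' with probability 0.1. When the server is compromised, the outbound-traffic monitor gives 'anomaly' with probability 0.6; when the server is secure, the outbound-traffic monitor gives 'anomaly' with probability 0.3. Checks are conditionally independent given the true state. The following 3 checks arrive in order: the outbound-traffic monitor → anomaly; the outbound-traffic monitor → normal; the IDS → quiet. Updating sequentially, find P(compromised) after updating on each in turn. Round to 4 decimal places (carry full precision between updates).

After the outbound-traffic monitor='anomaly': P(compromised) = 0.6·0.3000 / (0.6·0.3000 + 0.3·0.7000) ≈ 0.4615
After the outbound-traffic monitor='normal': P(compromised) = 0.4·0.4615 / (0.4·0.4615 + 0.7·0.5385) ≈ 0.3288
After the IDS='quiet': P(compromised) = 0.15·0.3288 / (0.15·0.3288 + 0.9·0.6712) ≈ 0.0755

0.0755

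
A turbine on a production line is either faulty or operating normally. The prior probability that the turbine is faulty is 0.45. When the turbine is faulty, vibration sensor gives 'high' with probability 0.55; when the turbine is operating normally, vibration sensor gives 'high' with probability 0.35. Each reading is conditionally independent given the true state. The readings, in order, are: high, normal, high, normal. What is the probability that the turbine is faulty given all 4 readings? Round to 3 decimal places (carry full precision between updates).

After 'high': P(faulty) = 0.55·0.4500 / (0.55·0.4500 + 0.35·0.5500) ≈ 0.5625
After 'normal': P(faulty) = 0.45·0.5625 / (0.45·0.5625 + 0.65·0.4375) ≈ 0.4709
After 'high': P(faulty) = 0.55·0.4709 / (0.55·0.4709 + 0.35·0.5291) ≈ 0.5831
After 'normal': P(faulty) = 0.45·0.5831 / (0.45·0.5831 + 0.65·0.4169) ≈ 0.4920

0.492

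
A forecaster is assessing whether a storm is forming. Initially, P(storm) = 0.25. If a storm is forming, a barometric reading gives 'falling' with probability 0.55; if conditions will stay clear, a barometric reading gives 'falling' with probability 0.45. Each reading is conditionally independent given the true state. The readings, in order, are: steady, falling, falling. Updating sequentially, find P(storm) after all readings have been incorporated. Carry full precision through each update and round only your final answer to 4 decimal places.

After 'steady': P(storm) = 0.45·0.2500 / (0.45·0.2500 + 0.55·0.7500) ≈ 0.2143
After 'falling': P(storm) = 0.55·0.2143 / (0.55·0.2143 + 0.45·0.7857) ≈ 0.2500
After 'falling': P(storm) = 0.55·0.2500 / (0.55·0.2500 + 0.45·0.7500) ≈ 0.2895

0.2895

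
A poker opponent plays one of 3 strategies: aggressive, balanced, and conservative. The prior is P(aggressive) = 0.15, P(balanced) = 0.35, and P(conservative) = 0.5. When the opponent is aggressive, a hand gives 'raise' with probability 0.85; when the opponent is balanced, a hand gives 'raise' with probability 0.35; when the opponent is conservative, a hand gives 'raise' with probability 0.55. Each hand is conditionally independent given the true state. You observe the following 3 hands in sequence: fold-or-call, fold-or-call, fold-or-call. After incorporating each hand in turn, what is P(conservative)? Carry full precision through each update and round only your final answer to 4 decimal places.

0.3204

After 'fold-or-call': normaliser = 0.15·0.1500 + 0.65·0.3500 + 0.45·0.5000; P(aggressive) ≈ 0.0474, P(balanced) ≈ 0.4789, P(conservative) ≈ 0.4737
After 'fold-or-call': normaliser = 0.15·0.0474 + 0.65·0.4789 + 0.45·0.4737; P(aggressive) ≈ 0.0134, P(balanced) ≈ 0.5856, P(conservative) ≈ 0.4010
After 'fold-or-call': normaliser = 0.15·0.0134 + 0.65·0.5856 + 0.45·0.4010; P(aggressive) ≈ 0.0036, P(balanced) ≈ 0.6760, P(conservative) ≈ 0.3204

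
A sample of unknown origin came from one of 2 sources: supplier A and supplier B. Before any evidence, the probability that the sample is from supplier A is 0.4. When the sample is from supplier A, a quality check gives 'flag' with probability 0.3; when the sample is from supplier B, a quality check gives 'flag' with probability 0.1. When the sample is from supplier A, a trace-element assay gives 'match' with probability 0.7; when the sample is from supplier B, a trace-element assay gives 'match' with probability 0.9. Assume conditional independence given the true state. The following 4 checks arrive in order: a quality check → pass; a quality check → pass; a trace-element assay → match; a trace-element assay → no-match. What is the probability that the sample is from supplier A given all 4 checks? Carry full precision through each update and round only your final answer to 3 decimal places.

After a quality check='pass': P(supplier A) = 0.7·0.4000 / (0.7·0.4000 + 0.9·0.6000) ≈ 0.3415
After a quality check='pass': P(supplier A) = 0.7·0.3415 / (0.7·0.3415 + 0.9·0.6585) ≈ 0.2874
After a trace-element assay='match': P(supplier A) = 0.7·0.2874 / (0.7·0.2874 + 0.9·0.7126) ≈ 0.2388
After a trace-element assay='no-match': P(supplier A) = 0.3·0.2388 / (0.3·0.2388 + 0.1·0.7612) ≈ 0.4848

0.485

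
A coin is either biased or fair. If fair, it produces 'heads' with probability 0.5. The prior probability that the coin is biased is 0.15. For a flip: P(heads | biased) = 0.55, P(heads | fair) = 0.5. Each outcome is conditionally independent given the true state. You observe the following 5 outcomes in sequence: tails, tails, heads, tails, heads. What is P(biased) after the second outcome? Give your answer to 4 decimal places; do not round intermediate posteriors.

0.1251

After 'tails': P(biased) = 0.45·0.1500 / (0.45·0.1500 + 0.5·0.8500) ≈ 0.1371
After 'tails': P(biased) = 0.45·0.1371 / (0.45·0.1371 + 0.5·0.8629) ≈ 0.1251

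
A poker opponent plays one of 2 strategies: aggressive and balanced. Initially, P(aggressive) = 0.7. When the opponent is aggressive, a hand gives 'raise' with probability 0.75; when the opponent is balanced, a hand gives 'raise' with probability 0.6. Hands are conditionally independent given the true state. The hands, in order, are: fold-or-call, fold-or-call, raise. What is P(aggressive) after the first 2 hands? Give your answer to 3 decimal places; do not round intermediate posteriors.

0.477

After 'fold-or-call': P(aggressive) = 0.25·0.7000 / (0.25·0.7000 + 0.4·0.3000) ≈ 0.5932
After 'fold-or-call': P(aggressive) = 0.25·0.5932 / (0.25·0.5932 + 0.4·0.4068) ≈ 0.4768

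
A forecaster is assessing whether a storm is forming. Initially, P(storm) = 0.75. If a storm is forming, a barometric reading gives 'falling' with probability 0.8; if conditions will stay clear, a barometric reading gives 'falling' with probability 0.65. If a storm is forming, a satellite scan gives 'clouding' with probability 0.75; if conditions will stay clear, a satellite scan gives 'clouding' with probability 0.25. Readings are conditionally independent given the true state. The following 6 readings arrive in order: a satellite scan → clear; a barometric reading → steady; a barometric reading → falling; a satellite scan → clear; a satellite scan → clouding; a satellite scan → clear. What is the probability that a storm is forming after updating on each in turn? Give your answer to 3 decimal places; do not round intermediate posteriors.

0.190

After a satellite scan='clear': P(storm) = 0.25·0.7500 / (0.25·0.7500 + 0.75·0.2500) ≈ 0.5000
After a barometric reading='steady': P(storm) = 0.2·0.5000 / (0.2·0.5000 + 0.35·0.5000) ≈ 0.3636
After a barometric reading='falling': P(storm) = 0.8·0.3636 / (0.8·0.3636 + 0.65·0.6364) ≈ 0.4129
After a satellite scan='clear': P(storm) = 0.25·0.4129 / (0.25·0.4129 + 0.75·0.5871) ≈ 0.1899
After a satellite scan='clouding': P(storm) = 0.75·0.1899 / (0.75·0.1899 + 0.25·0.8101) ≈ 0.4129
After a satellite scan='clear': P(storm) = 0.25·0.4129 / (0.25·0.4129 + 0.75·0.5871) ≈ 0.1899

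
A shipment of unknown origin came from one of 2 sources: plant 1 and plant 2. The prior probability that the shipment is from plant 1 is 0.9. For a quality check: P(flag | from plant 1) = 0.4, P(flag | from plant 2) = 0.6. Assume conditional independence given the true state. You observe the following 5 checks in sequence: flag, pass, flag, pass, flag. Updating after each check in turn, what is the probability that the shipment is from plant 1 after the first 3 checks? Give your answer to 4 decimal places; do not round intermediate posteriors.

0.8571

Apply Bayes' rule sequentially, carrying P(plant 1) forward.
After 'flag': P(plant 1) = 0.4·0.9000 / (0.4·0.9000 + 0.6·0.1000) ≈ 0.8571
After 'pass': P(plant 1) = 0.6·0.8571 / (0.6·0.8571 + 0.4·0.1429) ≈ 0.9000
After 'flag': P(plant 1) = 0.4·0.9000 / (0.4·0.9000 + 0.6·0.1000) ≈ 0.8571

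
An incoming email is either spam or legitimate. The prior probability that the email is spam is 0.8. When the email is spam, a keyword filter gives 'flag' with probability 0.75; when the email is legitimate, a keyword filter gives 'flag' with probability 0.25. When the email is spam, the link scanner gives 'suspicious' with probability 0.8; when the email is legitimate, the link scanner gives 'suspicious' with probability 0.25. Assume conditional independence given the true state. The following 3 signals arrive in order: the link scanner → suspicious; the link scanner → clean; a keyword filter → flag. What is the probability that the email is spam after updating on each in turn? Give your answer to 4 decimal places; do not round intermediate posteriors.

0.9110

After the link scanner='suspicious': P(spam) = 0.8·0.8000 / (0.8·0.8000 + 0.25·0.2000) ≈ 0.9275
After the link scanner='clean': P(spam) = 0.2·0.9275 / (0.2·0.9275 + 0.75·0.0725) ≈ 0.7734
After a keyword filter='flag': P(spam) = 0.75·0.7734 / (0.75·0.7734 + 0.25·0.2266) ≈ 0.9110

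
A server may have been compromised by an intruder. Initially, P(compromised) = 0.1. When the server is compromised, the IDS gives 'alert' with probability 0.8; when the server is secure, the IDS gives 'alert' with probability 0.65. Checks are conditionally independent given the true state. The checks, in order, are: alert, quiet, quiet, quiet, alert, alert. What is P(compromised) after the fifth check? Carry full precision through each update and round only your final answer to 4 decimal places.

After 'alert': P(compromised) = 0.8·0.1000 / (0.8·0.1000 + 0.65·0.9000) ≈ 0.1203
After 'quiet': P(compromised) = 0.2·0.1203 / (0.2·0.1203 + 0.35·0.8797) ≈ 0.0725
After 'quiet': P(compromised) = 0.2·0.0725 / (0.2·0.0725 + 0.35·0.9275) ≈ 0.0427
After 'quiet': P(compromised) = 0.2·0.0427 / (0.2·0.0427 + 0.35·0.9573) ≈ 0.0249
After 'alert': P(compromised) = 0.8·0.0249 / (0.8·0.0249 + 0.65·0.9751) ≈ 0.0304

0.0304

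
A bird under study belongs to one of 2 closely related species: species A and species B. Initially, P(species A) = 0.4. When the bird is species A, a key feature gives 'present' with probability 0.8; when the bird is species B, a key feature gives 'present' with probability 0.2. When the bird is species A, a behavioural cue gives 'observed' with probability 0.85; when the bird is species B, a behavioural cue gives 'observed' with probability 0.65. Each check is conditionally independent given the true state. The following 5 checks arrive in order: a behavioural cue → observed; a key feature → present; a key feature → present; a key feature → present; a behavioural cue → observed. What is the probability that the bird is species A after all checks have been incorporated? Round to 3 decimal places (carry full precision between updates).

0.986

Each posterior becomes the prior for the next update.
After a behavioural cue='observed': P(species A) = 0.85·0.4000 / (0.85·0.4000 + 0.65·0.6000) ≈ 0.4658
After a key feature='present': P(species A) = 0.8·0.4658 / (0.8·0.4658 + 0.2·0.5342) ≈ 0.7771
After a key feature='present': P(species A) = 0.8·0.7771 / (0.8·0.7771 + 0.2·0.2229) ≈ 0.9331
After a key feature='present': P(species A) = 0.8·0.9331 / (0.8·0.9331 + 0.2·0.0669) ≈ 0.9824
After a behavioural cue='observed': P(species A) = 0.85·0.9824 / (0.85·0.9824 + 0.65·0.0176) ≈ 0.9865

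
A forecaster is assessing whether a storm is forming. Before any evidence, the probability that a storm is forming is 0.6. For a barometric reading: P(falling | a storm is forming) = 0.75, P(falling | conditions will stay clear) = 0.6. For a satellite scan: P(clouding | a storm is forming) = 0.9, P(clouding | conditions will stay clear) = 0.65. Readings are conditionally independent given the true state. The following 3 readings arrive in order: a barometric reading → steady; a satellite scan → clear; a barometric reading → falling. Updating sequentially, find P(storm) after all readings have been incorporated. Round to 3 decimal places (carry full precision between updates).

After a barometric reading='steady': P(storm) = 0.25·0.6000 / (0.25·0.6000 + 0.4·0.4000) ≈ 0.4839
After a satellite scan='clear': P(storm) = 0.1·0.4839 / (0.1·0.4839 + 0.35·0.5161) ≈ 0.2113
After a barometric reading='falling': P(storm) = 0.75·0.2113 / (0.75·0.2113 + 0.6·0.7887) ≈ 0.2508

0.251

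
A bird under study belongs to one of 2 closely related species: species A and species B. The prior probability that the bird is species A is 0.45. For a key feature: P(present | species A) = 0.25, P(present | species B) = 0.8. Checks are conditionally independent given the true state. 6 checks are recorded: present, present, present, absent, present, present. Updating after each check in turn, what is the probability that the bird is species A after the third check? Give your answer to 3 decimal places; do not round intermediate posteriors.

0.024

After 'present': P(species A) = 0.25·0.4500 / (0.25·0.4500 + 0.8·0.5500) ≈ 0.2036
After 'present': P(species A) = 0.25·0.2036 / (0.25·0.2036 + 0.8·0.7964) ≈ 0.0740
After 'present': P(species A) = 0.25·0.0740 / (0.25·0.0740 + 0.8·0.9260) ≈ 0.0244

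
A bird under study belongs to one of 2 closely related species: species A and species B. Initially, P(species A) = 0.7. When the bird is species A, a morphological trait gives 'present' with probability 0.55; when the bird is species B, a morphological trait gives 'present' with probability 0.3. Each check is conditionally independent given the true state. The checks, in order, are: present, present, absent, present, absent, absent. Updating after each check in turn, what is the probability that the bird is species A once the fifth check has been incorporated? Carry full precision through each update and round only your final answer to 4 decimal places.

0.8559

After 'present': P(species A) = 0.55·0.7000 / (0.55·0.7000 + 0.3·0.3000) ≈ 0.8105
After 'present': P(species A) = 0.55·0.8105 / (0.55·0.8105 + 0.3·0.1895) ≈ 0.8869
After 'absent': P(species A) = 0.45·0.8869 / (0.45·0.8869 + 0.7·0.1131) ≈ 0.8345
After 'present': P(species A) = 0.55·0.8345 / (0.55·0.8345 + 0.3·0.1655) ≈ 0.9024
After 'absent': P(species A) = 0.45·0.9024 / (0.45·0.9024 + 0.7·0.0976) ≈ 0.8559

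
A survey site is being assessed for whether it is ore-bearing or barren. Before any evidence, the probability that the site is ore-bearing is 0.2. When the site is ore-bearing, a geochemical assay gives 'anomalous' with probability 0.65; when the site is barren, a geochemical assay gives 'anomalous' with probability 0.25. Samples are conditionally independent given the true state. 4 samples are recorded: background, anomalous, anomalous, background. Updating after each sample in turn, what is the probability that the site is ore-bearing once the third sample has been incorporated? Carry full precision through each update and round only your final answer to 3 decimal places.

Each posterior becomes the prior for the next update.
After 'background': P(ore) = 0.35·0.2000 / (0.35·0.2000 + 0.75·0.8000) ≈ 0.1045
After 'anomalous': P(ore) = 0.65·0.1045 / (0.65·0.1045 + 0.25·0.8955) ≈ 0.2327
After 'anomalous': P(ore) = 0.65·0.2327 / (0.65·0.2327 + 0.25·0.7673) ≈ 0.4409

0.441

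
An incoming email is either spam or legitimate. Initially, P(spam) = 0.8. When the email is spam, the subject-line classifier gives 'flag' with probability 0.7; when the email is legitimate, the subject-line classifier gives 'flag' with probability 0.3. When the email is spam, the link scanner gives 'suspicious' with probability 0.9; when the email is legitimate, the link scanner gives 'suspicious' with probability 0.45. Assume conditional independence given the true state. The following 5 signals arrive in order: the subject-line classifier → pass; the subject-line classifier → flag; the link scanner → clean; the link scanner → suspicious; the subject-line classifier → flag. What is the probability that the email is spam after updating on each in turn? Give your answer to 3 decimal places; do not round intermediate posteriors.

After the subject-line classifier='pass': P(spam) = 0.3·0.8000 / (0.3·0.8000 + 0.7·0.2000) ≈ 0.6316
After the subject-line classifier='flag': P(spam) = 0.7·0.6316 / (0.7·0.6316 + 0.3·0.3684) ≈ 0.8000
After the link scanner='clean': P(spam) = 0.1·0.8000 / (0.1·0.8000 + 0.55·0.2000) ≈ 0.4211
After the link scanner='suspicious': P(spam) = 0.9·0.4211 / (0.9·0.4211 + 0.45·0.5789) ≈ 0.5926
After the subject-line classifier='flag': P(spam) = 0.7·0.5926 / (0.7·0.5926 + 0.3·0.4074) ≈ 0.7724

0.772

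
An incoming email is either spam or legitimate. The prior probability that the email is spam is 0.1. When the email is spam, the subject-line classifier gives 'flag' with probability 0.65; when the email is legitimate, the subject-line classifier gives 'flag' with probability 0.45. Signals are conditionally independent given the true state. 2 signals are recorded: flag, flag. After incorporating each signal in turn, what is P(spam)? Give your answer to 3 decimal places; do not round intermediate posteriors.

0.188

Each posterior becomes the prior for the next update.
After 'flag': P(spam) = 0.65·0.1000 / (0.65·0.1000 + 0.45·0.9000) ≈ 0.1383
After 'flag': P(spam) = 0.65·0.1383 / (0.65·0.1383 + 0.45·0.8617) ≈ 0.1882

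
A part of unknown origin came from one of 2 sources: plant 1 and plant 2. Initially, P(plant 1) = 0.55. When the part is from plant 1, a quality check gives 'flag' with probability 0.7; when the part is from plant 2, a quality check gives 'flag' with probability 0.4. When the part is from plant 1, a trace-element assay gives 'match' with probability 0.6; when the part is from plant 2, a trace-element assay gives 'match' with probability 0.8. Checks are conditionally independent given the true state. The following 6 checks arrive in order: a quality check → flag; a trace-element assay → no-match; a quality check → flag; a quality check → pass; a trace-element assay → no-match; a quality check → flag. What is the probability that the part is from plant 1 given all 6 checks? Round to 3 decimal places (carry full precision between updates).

0.929

Each posterior becomes the prior for the next update.
After a quality check='flag': P(plant 1) = 0.7·0.5500 / (0.7·0.5500 + 0.4·0.4500) ≈ 0.6814
After a trace-element assay='no-match': P(plant 1) = 0.4·0.6814 / (0.4·0.6814 + 0.2·0.3186) ≈ 0.8105
After a quality check='flag': P(plant 1) = 0.7·0.8105 / (0.7·0.8105 + 0.4·0.1895) ≈ 0.8822
After a quality check='pass': P(plant 1) = 0.3·0.8822 / (0.3·0.8822 + 0.6·0.1178) ≈ 0.7892
After a trace-element assay='no-match': P(plant 1) = 0.4·0.7892 / (0.4·0.7892 + 0.2·0.2108) ≈ 0.8822
After a quality check='flag': P(plant 1) = 0.7·0.8822 / (0.7·0.8822 + 0.4·0.1178) ≈ 0.9291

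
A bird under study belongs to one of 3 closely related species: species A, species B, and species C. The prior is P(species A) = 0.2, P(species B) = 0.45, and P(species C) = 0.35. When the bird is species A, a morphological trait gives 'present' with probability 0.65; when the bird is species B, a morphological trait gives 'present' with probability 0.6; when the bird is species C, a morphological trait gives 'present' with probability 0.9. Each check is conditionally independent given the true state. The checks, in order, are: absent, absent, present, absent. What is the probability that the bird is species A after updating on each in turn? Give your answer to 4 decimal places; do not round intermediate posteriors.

After 'absent': normaliser = 0.35·0.2000 + 0.4·0.4500 + 0.1·0.3500; P(species A) ≈ 0.2456, P(species B) ≈ 0.6316, P(species C) ≈ 0.1228
After 'absent': normaliser = 0.35·0.2456 + 0.4·0.6316 + 0.1·0.1228; P(species A) ≈ 0.2450, P(species B) ≈ 0.7200, P(species C) ≈ 0.0350
After 'present': normaliser = 0.65·0.2450 + 0.6·0.7200 + 0.9·0.0350; P(species A) ≈ 0.2557, P(species B) ≈ 0.6937, P(species C) ≈ 0.0506
After 'absent': normaliser = 0.35·0.2557 + 0.4·0.6937 + 0.1·0.0506; P(species A) ≈ 0.2406, P(species B) ≈ 0.7458, P(species C) ≈ 0.0136

0.2406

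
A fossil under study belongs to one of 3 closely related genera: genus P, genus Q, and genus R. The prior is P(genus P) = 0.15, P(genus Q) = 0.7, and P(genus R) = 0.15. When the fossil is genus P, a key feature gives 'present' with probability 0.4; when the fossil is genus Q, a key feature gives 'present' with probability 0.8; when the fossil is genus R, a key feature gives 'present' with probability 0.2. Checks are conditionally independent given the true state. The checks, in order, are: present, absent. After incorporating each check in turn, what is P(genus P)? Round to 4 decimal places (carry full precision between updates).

0.2093

Apply Bayes' rule sequentially, carrying P(genus P) forward.
After 'present': normaliser = 0.4·0.1500 + 0.8·0.7000 + 0.2·0.1500; P(genus P) ≈ 0.0923, P(genus Q) ≈ 0.8615, P(genus R) ≈ 0.0462
After 'absent': normaliser = 0.6·0.0923 + 0.2·0.8615 + 0.8·0.0462; P(genus P) ≈ 0.2093, P(genus Q) ≈ 0.6512, P(genus R) ≈ 0.1395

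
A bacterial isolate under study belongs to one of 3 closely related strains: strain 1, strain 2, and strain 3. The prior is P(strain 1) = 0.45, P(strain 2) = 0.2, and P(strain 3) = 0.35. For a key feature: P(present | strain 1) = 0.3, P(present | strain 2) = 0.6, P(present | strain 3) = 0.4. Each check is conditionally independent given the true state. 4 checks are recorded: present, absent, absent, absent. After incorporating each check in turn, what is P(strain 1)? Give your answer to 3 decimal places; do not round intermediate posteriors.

Each posterior becomes the prior for the next update.
After 'present': normaliser = 0.3·0.4500 + 0.6·0.2000 + 0.4·0.3500; P(strain 1) ≈ 0.3418, P(strain 2) ≈ 0.3038, P(strain 3) ≈ 0.3544
After 'absent': normaliser = 0.7·0.3418 + 0.4·0.3038 + 0.6·0.3544; P(strain 1) ≈ 0.4172, P(strain 2) ≈ 0.2119, P(strain 3) ≈ 0.3709
After 'absent': normaliser = 0.7·0.4172 + 0.4·0.2119 + 0.6·0.3709; P(strain 1) ≈ 0.4873, P(strain 2) ≈ 0.1414, P(strain 3) ≈ 0.3713
After 'absent': normaliser = 0.7·0.4873 + 0.4·0.1414 + 0.6·0.3713; P(strain 1) ≈ 0.5498, P(strain 2) ≈ 0.0912, P(strain 3) ≈ 0.3590

0.550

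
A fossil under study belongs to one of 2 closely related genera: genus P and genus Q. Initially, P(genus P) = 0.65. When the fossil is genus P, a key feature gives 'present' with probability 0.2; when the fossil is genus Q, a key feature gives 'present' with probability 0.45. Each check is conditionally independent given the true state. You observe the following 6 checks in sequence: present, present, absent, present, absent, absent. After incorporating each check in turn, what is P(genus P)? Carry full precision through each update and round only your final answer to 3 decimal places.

0.334

Apply Bayes' rule sequentially, carrying P(genus P) forward.
After 'present': P(genus P) = 0.2·0.6500 / (0.2·0.6500 + 0.45·0.3500) ≈ 0.4522
After 'present': P(genus P) = 0.2·0.4522 / (0.2·0.4522 + 0.45·0.5478) ≈ 0.2684
After 'absent': P(genus P) = 0.8·0.2684 / (0.8·0.2684 + 0.55·0.7316) ≈ 0.3479
After 'present': P(genus P) = 0.2·0.3479 / (0.2·0.3479 + 0.45·0.6521) ≈ 0.1917
After 'absent': P(genus P) = 0.8·0.1917 / (0.8·0.1917 + 0.55·0.8083) ≈ 0.2565
After 'absent': P(genus P) = 0.8·0.2565 / (0.8·0.2565 + 0.55·0.7435) ≈ 0.3341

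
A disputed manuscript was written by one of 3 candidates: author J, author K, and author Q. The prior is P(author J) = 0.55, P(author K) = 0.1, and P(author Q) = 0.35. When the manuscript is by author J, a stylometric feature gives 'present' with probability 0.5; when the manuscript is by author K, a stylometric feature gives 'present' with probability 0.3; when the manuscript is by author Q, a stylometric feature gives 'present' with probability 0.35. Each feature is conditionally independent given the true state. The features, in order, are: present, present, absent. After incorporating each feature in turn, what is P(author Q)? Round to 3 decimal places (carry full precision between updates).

After 'present': normaliser = 0.5·0.5500 + 0.3·0.1000 + 0.35·0.3500; P(author J) ≈ 0.6433, P(author K) ≈ 0.0702, P(author Q) ≈ 0.2865
After 'present': normaliser = 0.5·0.6433 + 0.3·0.0702 + 0.35·0.2865; P(author J) ≈ 0.7261, P(author K) ≈ 0.0475, P(author Q) ≈ 0.2264
After 'absent': normaliser = 0.5·0.7261 + 0.7·0.0475 + 0.65·0.2264; P(author J) ≈ 0.6680, P(author K) ≈ 0.0612, P(author Q) ≈ 0.2708

0.271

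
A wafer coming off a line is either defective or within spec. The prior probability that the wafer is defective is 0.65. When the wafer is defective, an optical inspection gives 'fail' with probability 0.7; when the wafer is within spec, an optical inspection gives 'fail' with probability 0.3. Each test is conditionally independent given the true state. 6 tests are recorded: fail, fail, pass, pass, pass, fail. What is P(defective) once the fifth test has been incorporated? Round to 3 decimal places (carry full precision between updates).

0.443

After 'fail': P(defective) = 0.7·0.6500 / (0.7·0.6500 + 0.3·0.3500) ≈ 0.8125
After 'fail': P(defective) = 0.7·0.8125 / (0.7·0.8125 + 0.3·0.1875) ≈ 0.9100
After 'pass': P(defective) = 0.3·0.9100 / (0.3·0.9100 + 0.7·0.0900) ≈ 0.8125
After 'pass': P(defective) = 0.3·0.8125 / (0.3·0.8125 + 0.7·0.1875) ≈ 0.6500
After 'pass': P(defective) = 0.3·0.6500 / (0.3·0.6500 + 0.7·0.3500) ≈ 0.4432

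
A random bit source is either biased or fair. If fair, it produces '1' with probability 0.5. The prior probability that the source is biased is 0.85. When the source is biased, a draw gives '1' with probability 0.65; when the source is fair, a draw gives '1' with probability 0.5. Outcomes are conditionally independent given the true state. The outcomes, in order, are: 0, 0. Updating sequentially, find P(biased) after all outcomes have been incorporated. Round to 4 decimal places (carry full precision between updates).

0.7352

After '0': P(biased) = 0.35·0.8500 / (0.35·0.8500 + 0.5·0.1500) ≈ 0.7987
After '0': P(biased) = 0.35·0.7987 / (0.35·0.7987 + 0.5·0.2013) ≈ 0.7352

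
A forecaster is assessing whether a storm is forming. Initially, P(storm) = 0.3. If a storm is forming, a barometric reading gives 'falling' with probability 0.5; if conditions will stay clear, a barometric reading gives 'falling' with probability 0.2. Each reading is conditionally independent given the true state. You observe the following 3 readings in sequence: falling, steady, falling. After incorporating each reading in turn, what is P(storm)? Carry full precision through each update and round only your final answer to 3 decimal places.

After 'falling': P(storm) = 0.5·0.3000 / (0.5·0.3000 + 0.2·0.7000) ≈ 0.5172
After 'steady': P(storm) = 0.5·0.5172 / (0.5·0.5172 + 0.8·0.4828) ≈ 0.4011
After 'falling': P(storm) = 0.5·0.4011 / (0.5·0.4011 + 0.2·0.5989) ≈ 0.6260

0.626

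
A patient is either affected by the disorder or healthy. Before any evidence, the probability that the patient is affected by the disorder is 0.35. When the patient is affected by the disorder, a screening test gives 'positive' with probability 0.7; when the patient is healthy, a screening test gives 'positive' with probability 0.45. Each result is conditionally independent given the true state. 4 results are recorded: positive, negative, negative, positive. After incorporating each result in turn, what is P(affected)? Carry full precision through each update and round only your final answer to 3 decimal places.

After 'positive': P(affected) = 0.7·0.3500 / (0.7·0.3500 + 0.45·0.6500) ≈ 0.4558
After 'negative': P(affected) = 0.3·0.4558 / (0.3·0.4558 + 0.55·0.5442) ≈ 0.3136
After 'negative': P(affected) = 0.3·0.3136 / (0.3·0.3136 + 0.55·0.6864) ≈ 0.1995
After 'positive': P(affected) = 0.7·0.1995 / (0.7·0.1995 + 0.45·0.8005) ≈ 0.2794

0.279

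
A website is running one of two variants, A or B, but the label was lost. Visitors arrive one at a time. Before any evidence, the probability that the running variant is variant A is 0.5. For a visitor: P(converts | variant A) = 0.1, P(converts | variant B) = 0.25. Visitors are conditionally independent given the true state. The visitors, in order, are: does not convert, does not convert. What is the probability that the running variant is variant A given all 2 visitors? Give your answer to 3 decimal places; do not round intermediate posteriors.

0.590

After 'does not convert': P(A) = 0.9·0.5000 / (0.9·0.5000 + 0.75·0.5000) ≈ 0.5455
After 'does not convert': P(A) = 0.9·0.5455 / (0.9·0.5455 + 0.75·0.4545) ≈ 0.5902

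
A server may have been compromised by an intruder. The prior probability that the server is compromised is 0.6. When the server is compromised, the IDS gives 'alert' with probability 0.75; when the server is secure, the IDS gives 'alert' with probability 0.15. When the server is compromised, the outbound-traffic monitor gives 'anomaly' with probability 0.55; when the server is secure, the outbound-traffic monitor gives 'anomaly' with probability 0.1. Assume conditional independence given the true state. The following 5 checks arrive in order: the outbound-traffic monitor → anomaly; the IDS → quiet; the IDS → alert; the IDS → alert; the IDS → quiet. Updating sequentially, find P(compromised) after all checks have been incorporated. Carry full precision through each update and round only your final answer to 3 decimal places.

0.947

Apply Bayes' rule sequentially, carrying P(compromised) forward.
After the outbound-traffic monitor='anomaly': P(compromised) = 0.55·0.6000 / (0.55·0.6000 + 0.1·0.4000) ≈ 0.8919
After the IDS='quiet': P(compromised) = 0.25·0.8919 / (0.25·0.8919 + 0.85·0.1081) ≈ 0.7082
After the IDS='alert': P(compromised) = 0.75·0.7082 / (0.75·0.7082 + 0.15·0.2918) ≈ 0.9239
After the IDS='alert': P(compromised) = 0.75·0.9239 / (0.75·0.9239 + 0.15·0.0761) ≈ 0.9838
After the IDS='quiet': P(compromised) = 0.25·0.9838 / (0.25·0.9838 + 0.85·0.0162) ≈ 0.9469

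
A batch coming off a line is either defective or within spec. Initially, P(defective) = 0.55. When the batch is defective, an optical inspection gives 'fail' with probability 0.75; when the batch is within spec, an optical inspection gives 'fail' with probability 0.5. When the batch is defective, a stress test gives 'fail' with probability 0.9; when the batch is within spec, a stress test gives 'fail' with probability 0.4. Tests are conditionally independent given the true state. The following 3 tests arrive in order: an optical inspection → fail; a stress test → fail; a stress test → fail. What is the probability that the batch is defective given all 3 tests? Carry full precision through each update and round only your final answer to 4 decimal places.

After an optical inspection='fail': P(defective) = 0.75·0.5500 / (0.75·0.5500 + 0.5·0.4500) ≈ 0.6471
After a stress test='fail': P(defective) = 0.9·0.6471 / (0.9·0.6471 + 0.4·0.3529) ≈ 0.8049
After a stress test='fail': P(defective) = 0.9·0.8049 / (0.9·0.8049 + 0.4·0.1951) ≈ 0.9027

0.9027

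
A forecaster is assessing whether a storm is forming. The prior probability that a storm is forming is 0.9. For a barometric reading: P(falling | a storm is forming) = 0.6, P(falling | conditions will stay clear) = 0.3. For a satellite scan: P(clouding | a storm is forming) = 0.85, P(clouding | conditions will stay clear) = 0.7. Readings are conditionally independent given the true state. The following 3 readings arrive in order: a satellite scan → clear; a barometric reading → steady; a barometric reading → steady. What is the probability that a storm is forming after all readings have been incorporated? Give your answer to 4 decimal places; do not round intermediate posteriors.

0.5950

Each posterior becomes the prior for the next update.
After a satellite scan='clear': P(storm) = 0.15·0.9000 / (0.15·0.9000 + 0.3·0.1000) ≈ 0.8182
After a barometric reading='steady': P(storm) = 0.4·0.8182 / (0.4·0.8182 + 0.7·0.1818) ≈ 0.7200
After a barometric reading='steady': P(storm) = 0.4·0.7200 / (0.4·0.7200 + 0.7·0.2800) ≈ 0.5950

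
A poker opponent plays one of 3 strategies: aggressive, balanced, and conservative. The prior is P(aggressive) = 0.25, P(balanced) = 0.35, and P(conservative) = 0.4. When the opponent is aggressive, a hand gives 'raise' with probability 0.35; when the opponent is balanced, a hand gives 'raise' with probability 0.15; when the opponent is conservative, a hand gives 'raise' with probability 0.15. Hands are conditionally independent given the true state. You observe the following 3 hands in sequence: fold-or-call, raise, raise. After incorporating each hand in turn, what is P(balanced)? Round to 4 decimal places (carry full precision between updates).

After 'fold-or-call': normaliser = 0.65·0.2500 + 0.85·0.3500 + 0.85·0.4000; P(aggressive) ≈ 0.2031, P(balanced) ≈ 0.3719, P(conservative) ≈ 0.4250
After 'raise': normaliser = 0.35·0.2031 + 0.15·0.3719 + 0.15·0.4250; P(aggressive) ≈ 0.3730, P(balanced) ≈ 0.2926, P(conservative) ≈ 0.3344
After 'raise': normaliser = 0.35·0.3730 + 0.15·0.2926 + 0.15·0.3344; P(aggressive) ≈ 0.5812, P(balanced) ≈ 0.1954, P(conservative) ≈ 0.2234

0.1954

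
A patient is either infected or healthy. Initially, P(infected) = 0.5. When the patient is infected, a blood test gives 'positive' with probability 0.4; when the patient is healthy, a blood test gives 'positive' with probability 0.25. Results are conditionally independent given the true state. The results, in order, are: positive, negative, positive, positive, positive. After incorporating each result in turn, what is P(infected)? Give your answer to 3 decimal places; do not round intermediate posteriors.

After 'positive': P(infected) = 0.4·0.5000 / (0.4·0.5000 + 0.25·0.5000) ≈ 0.6154
After 'negative': P(infected) = 0.6·0.6154 / (0.6·0.6154 + 0.75·0.3846) ≈ 0.5614
After 'positive': P(infected) = 0.4·0.5614 / (0.4·0.5614 + 0.25·0.4386) ≈ 0.6719
After 'positive': P(infected) = 0.4·0.6719 / (0.4·0.6719 + 0.25·0.3281) ≈ 0.7662
After 'positive': P(infected) = 0.4·0.7662 / (0.4·0.7662 + 0.25·0.2338) ≈ 0.8398

0.840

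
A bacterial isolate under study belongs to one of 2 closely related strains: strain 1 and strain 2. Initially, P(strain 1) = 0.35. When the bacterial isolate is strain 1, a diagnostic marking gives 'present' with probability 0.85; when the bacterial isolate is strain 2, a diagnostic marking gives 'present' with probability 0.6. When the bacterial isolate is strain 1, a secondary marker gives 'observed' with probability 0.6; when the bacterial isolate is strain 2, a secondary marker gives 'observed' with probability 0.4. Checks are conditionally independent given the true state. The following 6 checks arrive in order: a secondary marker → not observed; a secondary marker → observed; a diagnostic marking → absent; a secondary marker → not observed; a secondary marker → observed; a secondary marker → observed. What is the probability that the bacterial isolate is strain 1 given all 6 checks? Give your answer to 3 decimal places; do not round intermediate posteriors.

After a secondary marker='not observed': P(strain 1) = 0.4·0.3500 / (0.4·0.3500 + 0.6·0.6500) ≈ 0.2642
After a secondary marker='observed': P(strain 1) = 0.6·0.2642 / (0.6·0.2642 + 0.4·0.7358) ≈ 0.3500
After a diagnostic marking='absent': P(strain 1) = 0.15·0.3500 / (0.15·0.3500 + 0.4·0.6500) ≈ 0.1680
After a secondary marker='not observed': P(strain 1) = 0.4·0.1680 / (0.4·0.1680 + 0.6·0.8320) ≈ 0.1186
After a secondary marker='observed': P(strain 1) = 0.6·0.1186 / (0.6·0.1186 + 0.4·0.8814) ≈ 0.1680
After a secondary marker='observed': P(strain 1) = 0.6·0.1680 / (0.6·0.1680 + 0.4·0.8320) ≈ 0.2325

0.232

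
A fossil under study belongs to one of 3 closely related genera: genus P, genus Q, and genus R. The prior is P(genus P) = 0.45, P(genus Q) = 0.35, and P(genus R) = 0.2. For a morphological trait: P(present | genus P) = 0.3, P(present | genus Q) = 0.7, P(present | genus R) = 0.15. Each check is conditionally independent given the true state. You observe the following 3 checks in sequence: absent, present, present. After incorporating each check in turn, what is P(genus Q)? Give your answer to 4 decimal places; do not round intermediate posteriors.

0.6152

After 'absent': normaliser = 0.7·0.4500 + 0.3·0.3500 + 0.85·0.2000; P(genus P) ≈ 0.5339, P(genus Q) ≈ 0.1780, P(genus R) ≈ 0.2881
After 'present': normaliser = 0.3·0.5339 + 0.7·0.1780 + 0.15·0.2881; P(genus P) ≈ 0.4884, P(genus Q) ≈ 0.3798, P(genus R) ≈ 0.1318
After 'present': normaliser = 0.3·0.4884 + 0.7·0.3798 + 0.15·0.1318; P(genus P) ≈ 0.3390, P(genus Q) ≈ 0.6152, P(genus R) ≈ 0.0457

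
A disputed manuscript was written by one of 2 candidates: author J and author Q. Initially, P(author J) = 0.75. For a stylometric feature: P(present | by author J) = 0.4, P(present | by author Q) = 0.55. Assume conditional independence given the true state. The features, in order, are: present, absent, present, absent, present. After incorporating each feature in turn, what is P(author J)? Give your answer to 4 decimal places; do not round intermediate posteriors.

After 'present': P(author J) = 0.4·0.7500 / (0.4·0.7500 + 0.55·0.2500) ≈ 0.6857
After 'absent': P(author J) = 0.6·0.6857 / (0.6·0.6857 + 0.45·0.3143) ≈ 0.7442
After 'present': P(author J) = 0.4·0.7442 / (0.4·0.7442 + 0.55·0.2558) ≈ 0.6790
After 'absent': P(author J) = 0.6·0.6790 / (0.6·0.6790 + 0.45·0.3210) ≈ 0.7383
After 'present': P(author J) = 0.4·0.7383 / (0.4·0.7383 + 0.55·0.2617) ≈ 0.6723

0.6723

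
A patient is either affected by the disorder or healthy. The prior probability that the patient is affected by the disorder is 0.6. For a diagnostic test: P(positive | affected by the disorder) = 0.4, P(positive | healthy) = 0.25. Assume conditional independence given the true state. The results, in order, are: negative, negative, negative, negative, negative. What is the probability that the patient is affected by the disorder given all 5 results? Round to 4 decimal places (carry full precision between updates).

After 'negative': P(affected) = 0.6·0.6000 / (0.6·0.6000 + 0.75·0.4000) ≈ 0.5455
After 'negative': P(affected) = 0.6·0.5455 / (0.6·0.5455 + 0.75·0.4545) ≈ 0.4898
After 'negative': P(affected) = 0.6·0.4898 / (0.6·0.4898 + 0.75·0.5102) ≈ 0.4344
After 'negative': P(affected) = 0.6·0.4344 / (0.6·0.4344 + 0.75·0.5656) ≈ 0.3806
After 'negative': P(affected) = 0.6·0.3806 / (0.6·0.3806 + 0.75·0.6194) ≈ 0.3295

0.3295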